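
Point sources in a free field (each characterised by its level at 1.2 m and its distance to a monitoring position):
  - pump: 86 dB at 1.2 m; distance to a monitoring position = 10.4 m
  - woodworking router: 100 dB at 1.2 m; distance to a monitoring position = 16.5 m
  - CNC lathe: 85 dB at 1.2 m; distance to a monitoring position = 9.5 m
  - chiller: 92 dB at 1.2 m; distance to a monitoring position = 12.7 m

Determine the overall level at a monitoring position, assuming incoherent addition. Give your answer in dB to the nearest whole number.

Apply inverse-square spreading to bring every level to the receiver, then sum 10^(L/10).
pump: 86 − 20·log₁₀(10.4/1.2) = 86 − 18.76 = 67.24 dB.
woodworking router: 100 − 20·log₁₀(16.5/1.2) = 100 − 22.77 = 77.23 dB.
CNC lathe: 85 − 20·log₁₀(9.5/1.2) = 85 − 17.97 = 67.03 dB.
chiller: 92 − 20·log₁₀(12.7/1.2) = 92 − 20.49 = 71.51 dB.
Σ 10^(L/10) = 7.739e+07 → L_total = 10·log₁₀(7.739e+07) = 78.89 dB.

79 dB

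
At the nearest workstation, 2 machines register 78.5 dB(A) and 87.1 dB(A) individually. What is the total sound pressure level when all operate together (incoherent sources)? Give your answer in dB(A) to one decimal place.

For uncorrelated sources the intensities add, so convert each level to linear form, sum, and take 10·log₁₀ of the total.
Σ 10^(L/10) = 10^(78.5/10) + 10^(87.1/10) = 5.837e+08.
L_total = 10·log₁₀(5.837e+08) = 87.66 dB(A).

87.7 dB(A)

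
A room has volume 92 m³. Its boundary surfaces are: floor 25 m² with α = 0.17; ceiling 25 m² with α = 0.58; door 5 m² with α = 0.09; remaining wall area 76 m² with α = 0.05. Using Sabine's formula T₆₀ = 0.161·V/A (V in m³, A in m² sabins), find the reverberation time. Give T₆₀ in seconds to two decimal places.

Summing Sᵢαᵢ: 25·0.17 + 25·0.58 + 5·0.09 + 76·0.05 = 23.00 m².
T₆₀ = 0.161·V/A = 0.161·92/23.00 = 0.644 s.

0.64 s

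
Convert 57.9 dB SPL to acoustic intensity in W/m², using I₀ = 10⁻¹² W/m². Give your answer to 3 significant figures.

6.17e-07 W/m²

L = 10·log₁₀(I/I₀) ⇒ I = I₀·10^(L/10) = 10⁻¹² × 10^5.79.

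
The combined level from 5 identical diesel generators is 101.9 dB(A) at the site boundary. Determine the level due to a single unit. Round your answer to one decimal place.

For N identical incoherent sources L_total = L₁ + 10·log₁₀ N, so L₁ = 101.9 − 10·log₁₀(5) = 101.9 − 6.990.

94.9 dB(A)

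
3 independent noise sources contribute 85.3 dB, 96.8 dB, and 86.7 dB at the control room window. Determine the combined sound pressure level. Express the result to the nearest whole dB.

97 dB

Incoherent sources combine by intensity addition: L_total = 10·log₁₀(Σ 10^(L_i/10)).
Σ 10^(L/10) = 10^(85.3/10) + 10^(96.8/10) + 10^(86.7/10) = 5.593e+09.
L_total = 10·log₁₀(5.593e+09) = 97.48 dB.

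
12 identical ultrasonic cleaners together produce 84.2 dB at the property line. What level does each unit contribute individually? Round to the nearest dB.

12 equal contributions raise the level by 10·log₁₀ 12 = 10.792 dB, so each unit alone gives 84.2 − 10.792.

73 dB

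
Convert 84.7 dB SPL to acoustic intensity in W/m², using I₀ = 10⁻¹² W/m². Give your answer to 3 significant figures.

I = I₀·10^(L/10) = 10⁻¹² × 10^(84.7/10) = 10^(-3.530).

0.000295 W/m²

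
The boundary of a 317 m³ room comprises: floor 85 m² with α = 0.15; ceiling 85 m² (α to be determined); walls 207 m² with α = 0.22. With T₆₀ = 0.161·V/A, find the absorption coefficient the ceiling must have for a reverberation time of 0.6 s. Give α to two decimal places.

0.31

From T₆₀ = 0.161·V/A, the target T₆₀ = 0.6 s needs A = 0.161·317/0.6 = 85.06 m².
Absorption from the other surfaces = 85·0.15 + 207·0.22 = 58.29 m², so the ceiling must supply 26.77 m² over 85 m².
α = 26.77/85 = 0.315.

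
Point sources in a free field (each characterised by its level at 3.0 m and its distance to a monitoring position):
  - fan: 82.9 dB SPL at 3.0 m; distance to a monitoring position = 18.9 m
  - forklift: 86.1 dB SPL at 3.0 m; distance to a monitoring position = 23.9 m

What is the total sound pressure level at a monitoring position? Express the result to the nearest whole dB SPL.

71 dB SPL

First find each source's level at the receiver (point-source: −20·log₁₀(r/r_ref)), then combine on an intensity basis.
fan: 82.9 − 20·log₁₀(18.9/3.0) = 82.9 − 15.99 = 66.91 dB SPL.
forklift: 86.1 − 20·log₁₀(23.9/3.0) = 86.1 − 18.03 = 68.07 dB SPL.
Σ 10^(L/10) = 1.133e+07 → L_total = 10·log₁₀(1.133e+07) = 70.54 dB SPL.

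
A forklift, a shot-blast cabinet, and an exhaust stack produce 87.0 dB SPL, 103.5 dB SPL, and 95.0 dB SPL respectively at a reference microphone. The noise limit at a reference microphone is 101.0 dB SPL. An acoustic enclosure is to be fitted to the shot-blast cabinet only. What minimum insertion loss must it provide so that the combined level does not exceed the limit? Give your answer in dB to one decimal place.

4.0 dB

The untreated sources together contribute 10^(87.0/10) + 10^(95.0/10) = 3.663e+09, i.e. 95.64 dB SPL.
The limit corresponds to 10^(101.0/10) = 1.259e+10; subtracting the fixed part leaves 8.926e+09 for the shot-blast cabinet, i.e. 99.51 dB SPL.
So the shot-blast cabinet must be reduced from 103.5 to 99.51 dB SPL: IL = 3.99 dB.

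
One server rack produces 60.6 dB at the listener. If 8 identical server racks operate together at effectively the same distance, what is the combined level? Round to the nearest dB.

70 dB

With 8 equal, uncorrelated contributions the intensity is 8× that of one unit, giving a rise of 10·log₁₀ 8.
L_total = 60.6 + 10·log₁₀(8) = 60.6 + 9.031 = 69.63 dB.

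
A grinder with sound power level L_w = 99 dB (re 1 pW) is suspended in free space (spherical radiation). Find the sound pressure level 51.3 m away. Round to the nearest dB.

54 dB

The power spreads over a sphere of area 4π·r², so L_p = L_w − 10·log₁₀(4π·r²).
4π·r² = 3.307e+04 m², 10·log₁₀ of that is 45.194 dB.
L_p = 99 − 45.194 = 53.81 dB.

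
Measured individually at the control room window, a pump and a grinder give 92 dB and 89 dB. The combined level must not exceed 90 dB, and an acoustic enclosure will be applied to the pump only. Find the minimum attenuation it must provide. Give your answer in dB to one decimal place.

8.9 dB

Everything except the pump sums to 10^(89/10) = 7.943e+08 in linear terms, 89.00 dB.
The limit corresponds to 10^(90/10) = 1.000e+09; subtracting the fixed part leaves 2.057e+08 for the pump, i.e. 83.13 dB.
So the pump must be reduced from 92 to 83.13 dB: IL = 8.87 dB.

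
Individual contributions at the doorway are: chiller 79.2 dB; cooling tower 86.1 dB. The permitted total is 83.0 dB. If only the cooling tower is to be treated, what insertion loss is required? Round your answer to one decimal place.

5.4 dB

Fixed contribution from the other source: Σ 10^(L/10) = 10^(79.2/10) = 8.318e+07 (79.20 dB).
The limit corresponds to 10^(83.0/10) = 1.995e+08; subtracting the fixed part leaves 1.163e+08 for the cooling tower, i.e. 80.66 dB.
So the cooling tower must be reduced from 86.1 to 80.66 dB: IL = 5.44 dB.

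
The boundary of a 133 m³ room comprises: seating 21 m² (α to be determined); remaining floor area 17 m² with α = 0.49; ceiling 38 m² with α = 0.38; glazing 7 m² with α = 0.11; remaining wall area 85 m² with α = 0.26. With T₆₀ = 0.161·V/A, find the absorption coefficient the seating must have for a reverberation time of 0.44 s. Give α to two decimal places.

0.14

A = 0.161·V/T₆₀ = 0.161·133/0.44 = 48.67 m² sabins.
Absorption from the other surfaces = 17·0.49 + 38·0.38 + 7·0.11 + 85·0.26 = 45.64 m², so the seating must supply 3.03 m² over 21 m².
α = 3.03/21 = 0.144.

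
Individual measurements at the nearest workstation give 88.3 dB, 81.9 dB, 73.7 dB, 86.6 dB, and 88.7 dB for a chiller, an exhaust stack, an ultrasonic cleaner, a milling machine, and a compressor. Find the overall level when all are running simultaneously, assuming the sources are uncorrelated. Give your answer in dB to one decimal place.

For uncorrelated sources the intensities add, so convert each level to linear form, sum, and take 10·log₁₀ of the total.
Σ 10^(L/10) = 10^(88.3/10) + 10^(81.9/10) + 10^(73.7/10) + 10^(86.6/10) + 10^(88.7/10) = 2.053e+09.
L_total = 10·log₁₀(2.053e+09) = 93.12 dB.

93.1 dB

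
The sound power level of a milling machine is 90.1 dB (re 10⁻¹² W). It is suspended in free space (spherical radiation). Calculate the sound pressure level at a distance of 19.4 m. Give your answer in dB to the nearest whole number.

53 dB

The power spreads over a sphere of area 4π·r², so L_p = L_w − 10·log₁₀(4π·r²).
4π·r² = 4729 m², 10·log₁₀ of that is 36.748 dB.
L_p = 90.1 − 36.748 = 53.35 dB.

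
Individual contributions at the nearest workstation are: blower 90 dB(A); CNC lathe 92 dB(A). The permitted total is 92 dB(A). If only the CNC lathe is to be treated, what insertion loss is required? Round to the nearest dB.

The untreated sources together contribute 10^(90/10) = 1.000e+09, i.e. 90.00 dB(A).
The limit corresponds to 10^(92/10) = 1.585e+09; subtracting the fixed part leaves 5.849e+08 for the CNC lathe, i.e. 87.67 dB(A).
Required insertion loss = 92 − 87.67 = 4.33 dB.

4 dB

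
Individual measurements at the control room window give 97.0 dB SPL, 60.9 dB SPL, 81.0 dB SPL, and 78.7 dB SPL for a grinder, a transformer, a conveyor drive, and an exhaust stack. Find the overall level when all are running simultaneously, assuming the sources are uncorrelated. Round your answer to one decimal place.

97.2 dB SPL

For uncorrelated sources the intensities add, so convert each level to linear form, sum, and take 10·log₁₀ of the total.
Σ 10^(L/10) = 10^(97.0/10) + 10^(60.9/10) + 10^(81.0/10) + 10^(78.7/10) = 5.213e+09.
L_total = 10·log₁₀(5.213e+09) = 97.17 dB SPL.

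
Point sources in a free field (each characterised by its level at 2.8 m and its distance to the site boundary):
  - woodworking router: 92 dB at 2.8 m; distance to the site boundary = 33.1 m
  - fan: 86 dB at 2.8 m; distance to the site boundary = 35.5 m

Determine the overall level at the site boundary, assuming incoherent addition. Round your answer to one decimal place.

71.4 dB

Apply inverse-square spreading to bring every level to the receiver, then sum 10^(L/10).
woodworking router: 92 − 20·log₁₀(33.1/2.8) = 92 − 21.45 = 70.55 dB.
fan: 86 − 20·log₁₀(35.5/2.8) = 86 − 22.06 = 63.94 dB.
Σ 10^(L/10) = 1.382e+07 → L_total = 10·log₁₀(1.382e+07) = 71.40 dB.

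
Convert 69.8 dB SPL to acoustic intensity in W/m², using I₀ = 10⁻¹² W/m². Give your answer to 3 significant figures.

I/I₀ = 10^(69.8/10) = 9.55e+06, so I = 9.55e+06 × 10⁻¹² W/m².

9.55e-06 W/m²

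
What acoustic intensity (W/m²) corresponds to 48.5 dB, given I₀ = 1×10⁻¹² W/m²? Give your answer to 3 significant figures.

7.08e-08 W/m²

I/I₀ = 10^(48.5/10) = 7.079e+04, so I = 7.079e+04 × 10⁻¹² W/m².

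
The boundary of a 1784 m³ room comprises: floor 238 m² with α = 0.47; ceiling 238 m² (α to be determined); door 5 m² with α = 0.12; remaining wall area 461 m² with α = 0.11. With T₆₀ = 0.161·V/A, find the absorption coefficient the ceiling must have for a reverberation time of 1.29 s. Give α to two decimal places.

A = 0.161·V/T₆₀ = 0.161·1784/1.29 = 222.65 m² sabins.
Absorption from the other surfaces = 238·0.47 + 5·0.12 + 461·0.11 = 163.17 m², so the ceiling must supply 59.48 m² over 238 m².
α = 59.48/238 = 0.250.

0.25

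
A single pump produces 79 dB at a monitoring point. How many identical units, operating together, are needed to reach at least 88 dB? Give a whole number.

8

The shortfall is 88 − 79 = 9.0 dB, and N units add 10·log₁₀ N, so need 10·log₁₀ N ≥ 9.0.
N ≥ 10^(9.0/10) = 7.943, so N = 8.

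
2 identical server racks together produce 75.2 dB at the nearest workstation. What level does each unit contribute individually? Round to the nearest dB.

72 dB

For N identical incoherent sources L_total = L₁ + 10·log₁₀ N, so L₁ = 75.2 − 10·log₁₀(2) = 75.2 − 3.010.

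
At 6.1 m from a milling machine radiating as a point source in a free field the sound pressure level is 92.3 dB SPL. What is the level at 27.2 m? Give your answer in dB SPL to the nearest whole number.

Spherical spreading from a point source gives a 20·log₁₀(r₂/r₁) drop.
L₂ = 92.3 − 20·log₁₀(27.2/6.1) = 92.3 − 12.985 = 79.32 dB SPL.

79 dB SPL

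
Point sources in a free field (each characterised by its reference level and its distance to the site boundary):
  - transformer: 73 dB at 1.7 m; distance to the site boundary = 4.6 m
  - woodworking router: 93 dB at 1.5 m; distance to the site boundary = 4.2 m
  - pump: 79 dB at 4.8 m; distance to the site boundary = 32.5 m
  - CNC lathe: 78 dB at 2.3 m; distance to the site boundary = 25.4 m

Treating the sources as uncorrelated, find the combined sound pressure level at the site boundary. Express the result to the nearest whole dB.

Apply inverse-square spreading to bring every level to the receiver, then sum 10^(L/10).
transformer: 73 − 20·log₁₀(4.6/1.7) = 73 − 8.65 = 64.35 dB.
woodworking router: 93 − 20·log₁₀(4.2/1.5) = 93 − 8.94 = 84.06 dB.
pump: 79 − 20·log₁₀(32.5/4.8) = 79 − 16.61 = 62.39 dB.
CNC lathe: 78 − 20·log₁₀(25.4/2.3) = 78 − 20.86 = 57.14 dB.
Σ 10^(L/10) = 2.595e+08 → L_total = 10·log₁₀(2.595e+08) = 84.14 dB.

84 dB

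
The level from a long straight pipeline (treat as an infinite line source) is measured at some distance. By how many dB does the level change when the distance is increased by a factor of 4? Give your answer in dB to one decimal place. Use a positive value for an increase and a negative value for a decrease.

A line source loses 3 dB per doubling of distance; generally ΔL = −10·log₁₀(r₂/r₁).
ΔL = −10·log₁₀(4) = -6.02 dB.

-6.0 dB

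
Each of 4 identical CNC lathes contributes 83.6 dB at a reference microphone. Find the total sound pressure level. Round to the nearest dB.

With 4 equal, uncorrelated contributions the intensity is 4× that of one unit, giving a rise of 10·log₁₀ 4.
L_total = 83.6 + 10·log₁₀(4) = 83.6 + 6.021 = 89.62 dB.

90 dB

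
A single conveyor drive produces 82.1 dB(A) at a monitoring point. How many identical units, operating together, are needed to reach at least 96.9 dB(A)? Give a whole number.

31

N identical sources give L₁ + 10·log₁₀ N, so require 10·log₁₀ N ≥ 96.9 − 82.1 = 14.8 dB.
N ≥ 10^(14.8/10) = 30.200, so N = 31.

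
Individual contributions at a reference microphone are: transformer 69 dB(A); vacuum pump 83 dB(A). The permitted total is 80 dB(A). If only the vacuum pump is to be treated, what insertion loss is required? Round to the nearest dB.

Fixed contribution from the other source: Σ 10^(L/10) = 10^(69/10) = 7.943e+06 (69.00 dB(A)).
The limit corresponds to 10^(80/10) = 1.000e+08; subtracting the fixed part leaves 9.206e+07 for the vacuum pump, i.e. 79.64 dB(A).
So the vacuum pump must be reduced from 83 to 79.64 dB(A): IL = 3.36 dB.

3 dB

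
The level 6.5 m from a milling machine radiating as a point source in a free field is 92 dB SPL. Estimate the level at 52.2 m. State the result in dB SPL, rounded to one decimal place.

Point-source attenuation: ΔL = 20·log₁₀(r₂/r₁) = 20·log₁₀(52.2/6.5) = 18.095 dB.
L₂ = 92 − 20·log₁₀(52.2/6.5) = 92 − 18.095 = 73.90 dB SPL.

73.9 dB SPL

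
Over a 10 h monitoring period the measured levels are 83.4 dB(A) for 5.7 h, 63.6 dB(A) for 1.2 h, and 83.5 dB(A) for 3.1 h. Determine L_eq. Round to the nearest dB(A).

83 dB(A)

L_eq = 10·log₁₀[(1/T)·Σ tᵢ·10^(Lᵢ/10)] with T = 10 h.
Σ tᵢ·10^(Lᵢ/10) = 5.7·10^(83.4/10) + 1.2·10^(63.6/10) + 3.1·10^(83.5/10) = 1.944e+09.
L_eq = 10·log₁₀(1.944e+09/10) = 82.89 dB(A).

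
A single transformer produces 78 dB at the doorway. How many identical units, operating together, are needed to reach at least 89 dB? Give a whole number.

The shortfall is 89 − 78 = 11.0 dB, and N units add 10·log₁₀ N, so need 10·log₁₀ N ≥ 11.0.
N ≥ 10^(11.0/10) = 12.589, so N = 13.

13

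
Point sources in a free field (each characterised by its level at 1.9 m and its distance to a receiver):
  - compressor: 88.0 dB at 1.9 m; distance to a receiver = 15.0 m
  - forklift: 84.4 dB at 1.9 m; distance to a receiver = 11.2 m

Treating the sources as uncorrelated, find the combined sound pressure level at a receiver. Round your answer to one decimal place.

72.6 dB

Apply inverse-square spreading to bring every level to the receiver, then sum 10^(L/10).
compressor: 88.0 − 20·log₁₀(15.0/1.9) = 88.0 − 17.95 = 70.05 dB.
forklift: 84.4 − 20·log₁₀(11.2/1.9) = 84.4 − 15.41 = 68.99 dB.
Σ 10^(L/10) = 1.805e+07 → L_total = 10·log₁₀(1.805e+07) = 72.56 dB.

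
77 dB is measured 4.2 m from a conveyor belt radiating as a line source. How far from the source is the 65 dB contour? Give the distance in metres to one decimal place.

Line-source spreading drops the level by 10·log₁₀(r₂/r₁); inverting, r₂/r₁ = 10^(ΔL/10).
r₂ = 4.2·10^((77−65)/10) = 4.2·10^(12.0/10) = 66.57 m.

66.6 m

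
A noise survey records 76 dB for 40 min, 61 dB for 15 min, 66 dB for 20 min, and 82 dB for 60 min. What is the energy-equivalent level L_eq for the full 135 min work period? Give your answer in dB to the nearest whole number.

79 dB

Weight each interval's intensity by its duration and average over T = 135 min:
Σ tᵢ·10^(Lᵢ/10) = 40·10^(76/10) + 15·10^(61/10) + 20·10^(66/10) + 60·10^(82/10) = 1.120e+10.
L_eq = 10·log₁₀(1.120e+10/135) = 79.19 dB.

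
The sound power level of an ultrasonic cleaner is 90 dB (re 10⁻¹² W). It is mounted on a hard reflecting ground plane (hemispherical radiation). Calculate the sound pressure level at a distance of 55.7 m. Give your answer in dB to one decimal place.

47.1 dB

Free-field hemispherical radiation: L_p = L_w − 10·log₁₀(2π·r²), r = 55.7 m.
2π·r² = 1.949e+04 m², 10·log₁₀ of that is 42.899 dB.
L_p = 90 − 42.899 = 47.10 dB.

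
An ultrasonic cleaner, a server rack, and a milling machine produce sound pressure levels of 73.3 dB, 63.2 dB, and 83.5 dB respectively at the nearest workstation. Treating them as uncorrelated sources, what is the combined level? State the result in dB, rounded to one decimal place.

Incoherent sources combine by intensity addition: L_total = 10·log₁₀(Σ 10^(L_i/10)).
Σ 10^(L/10) = 10^(73.3/10) + 10^(63.2/10) + 10^(83.5/10) = 2.473e+08.
L_total = 10·log₁₀(2.473e+08) = 83.93 dB.

83.9 dB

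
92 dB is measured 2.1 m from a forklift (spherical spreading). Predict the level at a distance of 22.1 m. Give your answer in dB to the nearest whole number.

72 dB

Point-source attenuation: ΔL = 20·log₁₀(r₂/r₁) = 20·log₁₀(22.1/2.1) = 20.443 dB.
L₂ = 92 − 20·log₁₀(22.1/2.1) = 92 − 20.443 = 71.56 dB.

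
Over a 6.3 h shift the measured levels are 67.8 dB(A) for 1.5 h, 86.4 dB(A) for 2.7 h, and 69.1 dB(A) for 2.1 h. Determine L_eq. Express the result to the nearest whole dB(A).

83 dB(A)

Weight each interval's intensity by its duration and average over T = 6.3 h:
Σ tᵢ·10^(Lᵢ/10) = 1.5·10^(67.8/10) + 2.7·10^(86.4/10) + 2.1·10^(69.1/10) = 1.205e+09.
L_eq = 10·log₁₀(1.205e+09/6.3) = 82.82 dB(A).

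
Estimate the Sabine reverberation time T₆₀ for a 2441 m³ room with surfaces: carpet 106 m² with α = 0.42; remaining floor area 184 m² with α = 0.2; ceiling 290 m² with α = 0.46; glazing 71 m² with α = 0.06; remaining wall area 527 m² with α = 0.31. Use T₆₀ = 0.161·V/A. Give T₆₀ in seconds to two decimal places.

Summing Sᵢαᵢ: 106·0.42 + 184·0.2 + 290·0.46 + 71·0.06 + 527·0.31 = 382.35 m².
T₆₀ = 0.161·V/A = 0.161·2441/382.35 = 1.028 s.

1.03 s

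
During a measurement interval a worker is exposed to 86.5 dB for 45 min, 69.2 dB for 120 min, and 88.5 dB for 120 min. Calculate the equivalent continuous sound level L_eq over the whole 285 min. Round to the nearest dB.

L_eq = 10·log₁₀[(1/T)·Σ tᵢ·10^(Lᵢ/10)] with T = 285 min.
Σ tᵢ·10^(Lᵢ/10) = 45·10^(86.5/10) + 120·10^(69.2/10) + 120·10^(88.5/10) = 1.061e+11.
L_eq = 10·log₁₀(1.061e+11/285) = 85.71 dB.

86 dB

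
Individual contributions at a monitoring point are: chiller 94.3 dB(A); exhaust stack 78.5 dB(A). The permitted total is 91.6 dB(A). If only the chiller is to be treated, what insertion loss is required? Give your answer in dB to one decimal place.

2.9 dB

Fixed contribution from the other source: Σ 10^(L/10) = 10^(78.5/10) = 7.079e+07 (78.50 dB(A)).
The limit corresponds to 10^(91.6/10) = 1.445e+09; subtracting the fixed part leaves 1.375e+09 for the chiller, i.e. 91.38 dB(A).
So the chiller must be reduced from 94.3 to 91.38 dB(A): IL = 2.92 dB.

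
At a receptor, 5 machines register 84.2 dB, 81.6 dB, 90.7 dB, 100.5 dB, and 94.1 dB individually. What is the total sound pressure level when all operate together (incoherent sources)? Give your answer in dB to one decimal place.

For uncorrelated sources the intensities add, so convert each level to linear form, sum, and take 10·log₁₀ of the total.
Σ 10^(L/10) = 10^(84.2/10) + 10^(81.6/10) + 10^(90.7/10) + 10^(100.5/10) + 10^(94.1/10) = 1.537e+10.
L_total = 10·log₁₀(1.537e+10) = 101.87 dB.

101.9 dB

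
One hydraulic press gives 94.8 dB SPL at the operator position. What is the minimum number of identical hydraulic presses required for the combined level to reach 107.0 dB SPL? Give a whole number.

N identical sources give L₁ + 10·log₁₀ N, so require 10·log₁₀ N ≥ 107.0 − 94.8 = 12.2 dB.
N ≥ 10^(12.2/10) = 16.596, so N = 17.

17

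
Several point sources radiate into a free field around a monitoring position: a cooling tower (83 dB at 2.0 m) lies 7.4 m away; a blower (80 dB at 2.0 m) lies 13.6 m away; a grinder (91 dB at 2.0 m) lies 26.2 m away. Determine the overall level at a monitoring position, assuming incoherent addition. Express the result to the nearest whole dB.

74 dB

Propagate each source to the receiver with L = L_ref − 20·log₁₀(r/r_ref), then add intensities.
cooling tower: 83 − 20·log₁₀(7.4/2.0) = 83 − 11.36 = 71.64 dB.
blower: 80 − 20·log₁₀(13.6/2.0) = 80 − 16.65 = 63.35 dB.
grinder: 91 − 20·log₁₀(26.2/2.0) = 91 − 22.35 = 68.65 dB.
Σ 10^(L/10) = 2.407e+07 → L_total = 10·log₁₀(2.407e+07) = 73.82 dB.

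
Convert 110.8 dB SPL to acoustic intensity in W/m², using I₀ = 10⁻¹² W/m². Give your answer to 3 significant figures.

I = I₀·10^(L/10) = 10⁻¹² × 10^(110.8/10) = 10^(-0.920).

0.120 W/m²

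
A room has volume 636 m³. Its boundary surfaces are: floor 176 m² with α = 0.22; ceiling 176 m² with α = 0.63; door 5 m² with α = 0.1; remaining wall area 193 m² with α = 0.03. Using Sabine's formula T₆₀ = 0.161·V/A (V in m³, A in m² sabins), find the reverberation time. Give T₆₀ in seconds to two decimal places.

A = Σ Sᵢαᵢ = 176·0.22 + 176·0.63 + 5·0.1 + 193·0.03 = 155.89 m².
T₆₀ = 0.161·V/A = 0.161·636/155.89 = 0.657 s.

0.66 s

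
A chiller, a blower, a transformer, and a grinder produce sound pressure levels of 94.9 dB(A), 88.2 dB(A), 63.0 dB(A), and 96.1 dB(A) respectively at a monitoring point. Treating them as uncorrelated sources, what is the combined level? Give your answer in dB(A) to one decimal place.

For uncorrelated sources the intensities add, so convert each level to linear form, sum, and take 10·log₁₀ of the total.
Σ 10^(L/10) = 10^(94.9/10) + 10^(88.2/10) + 10^(63.0/10) + 10^(96.1/10) = 7.827e+09.
L_total = 10·log₁₀(7.827e+09) = 98.94 dB(A).

98.9 dB(A)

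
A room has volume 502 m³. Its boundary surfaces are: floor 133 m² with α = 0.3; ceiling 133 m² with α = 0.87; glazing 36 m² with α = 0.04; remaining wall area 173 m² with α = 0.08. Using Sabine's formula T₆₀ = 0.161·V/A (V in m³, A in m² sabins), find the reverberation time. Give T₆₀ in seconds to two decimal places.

0.47 s

Summing Sᵢαᵢ: 133·0.3 + 133·0.87 + 36·0.04 + 173·0.08 = 170.89 m².
T₆₀ = 0.161·V/A = 0.161·502/170.89 = 0.473 s.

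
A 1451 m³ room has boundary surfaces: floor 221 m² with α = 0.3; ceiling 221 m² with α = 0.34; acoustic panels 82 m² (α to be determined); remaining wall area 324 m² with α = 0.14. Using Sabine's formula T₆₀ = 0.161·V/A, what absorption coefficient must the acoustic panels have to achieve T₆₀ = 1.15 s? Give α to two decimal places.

0.20

A = 0.161·V/T₆₀ = 0.161·1451/1.15 = 203.14 m² sabins.
Absorption from the other surfaces = 221·0.3 + 221·0.34 + 324·0.14 = 186.80 m², so the acoustic panels must supply 16.34 m² over 82 m².
α = 16.34/82 = 0.199.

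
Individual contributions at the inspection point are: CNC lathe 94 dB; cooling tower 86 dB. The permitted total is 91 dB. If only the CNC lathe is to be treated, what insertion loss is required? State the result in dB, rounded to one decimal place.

The untreated sources together contribute 10^(86/10) = 3.981e+08, i.e. 86.00 dB.
To meet 91 dB overall, the treated CNC lathe may contribute at most 10^(91/10) − 3.981e+08 = 8.608e+08, i.e. 89.35 dB.
So the CNC lathe must be reduced from 94 to 89.35 dB: IL = 4.65 dB.

4.7 dB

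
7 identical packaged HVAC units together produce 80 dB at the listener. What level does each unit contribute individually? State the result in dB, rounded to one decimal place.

71.5 dB

Dividing the total intensity by 7 lowers the level by 10·log₁₀ 7 = 8.451 dB: L₁ = 80 − 8.451.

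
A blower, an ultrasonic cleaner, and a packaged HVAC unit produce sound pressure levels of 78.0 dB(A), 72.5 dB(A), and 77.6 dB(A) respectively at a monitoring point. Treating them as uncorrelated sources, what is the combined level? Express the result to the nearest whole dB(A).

Incoherent sources combine by intensity addition: L_total = 10·log₁₀(Σ 10^(L_i/10)).
Σ 10^(L/10) = 10^(78.0/10) + 10^(72.5/10) + 10^(77.6/10) = 1.384e+08.
L_total = 10·log₁₀(1.384e+08) = 81.41 dB(A).

81 dB(A)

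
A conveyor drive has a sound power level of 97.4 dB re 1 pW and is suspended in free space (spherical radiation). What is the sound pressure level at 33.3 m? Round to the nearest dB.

L_p = L_w − 10·log₁₀(4π·r²) with r = 33.3 m.
4π·r² = 1.393e+04 m², 10·log₁₀ of that is 41.441 dB.
L_p = 97.4 − 41.441 = 55.96 dB.

56 dB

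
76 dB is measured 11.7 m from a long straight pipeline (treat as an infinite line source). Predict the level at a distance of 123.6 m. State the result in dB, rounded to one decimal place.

Line-source attenuation: ΔL = 10·log₁₀(r₂/r₁) = 10·log₁₀(123.6/11.7) = 10.238 dB.
L₂ = 76 − 10·log₁₀(123.6/11.7) = 76 − 10.238 = 65.76 dB.

65.8 dB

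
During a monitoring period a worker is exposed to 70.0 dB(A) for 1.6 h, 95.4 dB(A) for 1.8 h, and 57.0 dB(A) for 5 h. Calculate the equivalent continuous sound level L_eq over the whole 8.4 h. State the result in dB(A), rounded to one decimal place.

88.7 dB(A)

L_eq = 10·log₁₀[(1/T)·Σ tᵢ·10^(Lᵢ/10)] with T = 8.4 h.
Σ tᵢ·10^(Lᵢ/10) = 1.6·10^(70.0/10) + 1.8·10^(95.4/10) + 5·10^(57.0/10) = 6.260e+09.
L_eq = 10·log₁₀(6.260e+09/8.4) = 88.72 dB(A).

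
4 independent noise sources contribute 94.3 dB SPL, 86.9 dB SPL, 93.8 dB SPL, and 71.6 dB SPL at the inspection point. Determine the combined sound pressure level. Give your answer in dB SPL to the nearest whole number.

For uncorrelated sources the intensities add, so convert each level to linear form, sum, and take 10·log₁₀ of the total.
Σ 10^(L/10) = 10^(94.3/10) + 10^(86.9/10) + 10^(93.8/10) + 10^(71.6/10) = 5.595e+09.
L_total = 10·log₁₀(5.595e+09) = 97.48 dB SPL.

97 dB SPL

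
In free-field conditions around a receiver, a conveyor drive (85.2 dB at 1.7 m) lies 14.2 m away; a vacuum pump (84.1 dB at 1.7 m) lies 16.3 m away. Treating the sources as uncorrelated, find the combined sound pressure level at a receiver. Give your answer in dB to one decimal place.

Propagate each source to the receiver with L = L_ref − 20·log₁₀(r/r_ref), then add intensities.
conveyor drive: 85.2 − 20·log₁₀(14.2/1.7) = 85.2 − 18.44 = 66.76 dB.
vacuum pump: 84.1 − 20·log₁₀(16.3/1.7) = 84.1 − 19.63 = 64.47 dB.
Σ 10^(L/10) = 7.542e+06 → L_total = 10·log₁₀(7.542e+06) = 68.77 dB.

68.8 dB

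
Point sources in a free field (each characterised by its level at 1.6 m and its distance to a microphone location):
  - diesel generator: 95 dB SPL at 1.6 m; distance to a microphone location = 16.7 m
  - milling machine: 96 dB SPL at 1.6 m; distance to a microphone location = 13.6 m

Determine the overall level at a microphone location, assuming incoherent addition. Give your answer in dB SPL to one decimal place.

79.2 dB SPL

Propagate each source to the receiver with L = L_ref − 20·log₁₀(r/r_ref), then add intensities.
diesel generator: 95 − 20·log₁₀(16.7/1.6) = 95 − 20.37 = 74.63 dB SPL.
milling machine: 96 − 20·log₁₀(13.6/1.6) = 96 − 18.59 = 77.41 dB SPL.
Σ 10^(L/10) = 8.413e+07 → L_total = 10·log₁₀(8.413e+07) = 79.25 dB SPL.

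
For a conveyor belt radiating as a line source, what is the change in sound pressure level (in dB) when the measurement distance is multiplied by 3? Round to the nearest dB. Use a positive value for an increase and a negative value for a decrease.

-5 dB

A line source loses 3 dB per doubling of distance; generally ΔL = −10·log₁₀(r₂/r₁).
ΔL = −10·log₁₀(3) = -4.77 dB.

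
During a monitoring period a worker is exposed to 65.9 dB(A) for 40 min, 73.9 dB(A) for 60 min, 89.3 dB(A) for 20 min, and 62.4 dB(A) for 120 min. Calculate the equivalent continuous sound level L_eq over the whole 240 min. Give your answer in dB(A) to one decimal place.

79.0 dB(A)

The energy average is taken in the linear domain: L_eq = 10·log₁₀[(Σ tᵢ·10^(Lᵢ/10))/T], T = 240 min.
Σ tᵢ·10^(Lᵢ/10) = 40·10^(65.9/10) + 60·10^(73.9/10) + 20·10^(89.3/10) + 120·10^(62.4/10) = 1.886e+10.
L_eq = 10·log₁₀(1.886e+10/240) = 78.95 dB(A).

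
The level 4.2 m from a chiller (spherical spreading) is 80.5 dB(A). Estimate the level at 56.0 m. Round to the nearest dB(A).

58 dB(A)

Spherical spreading from a point source gives a 20·log₁₀(r₂/r₁) drop.
L₂ = 80.5 − 20·log₁₀(56.0/4.2) = 80.5 − 22.499 = 58.00 dB(A).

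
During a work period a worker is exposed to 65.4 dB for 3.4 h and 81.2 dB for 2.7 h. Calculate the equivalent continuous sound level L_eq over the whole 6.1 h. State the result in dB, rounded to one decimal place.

77.8 dB

Weight each interval's intensity by its duration and average over T = 6.1 h:
Σ tᵢ·10^(Lᵢ/10) = 3.4·10^(65.4/10) + 2.7·10^(81.2/10) = 3.677e+08.
L_eq = 10·log₁₀(3.677e+08/6.1) = 77.80 dB.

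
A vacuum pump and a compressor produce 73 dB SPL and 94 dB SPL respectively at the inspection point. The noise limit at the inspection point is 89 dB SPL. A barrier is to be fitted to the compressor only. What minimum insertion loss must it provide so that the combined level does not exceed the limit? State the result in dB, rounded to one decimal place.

Everything except the compressor sums to 10^(73/10) = 1.995e+07 in linear terms, 73.00 dB SPL.
The limit corresponds to 10^(89/10) = 7.943e+08; subtracting the fixed part leaves 7.744e+08 for the compressor, i.e. 88.89 dB SPL.
So the compressor must be reduced from 94 to 88.89 dB SPL: IL = 5.11 dB.

5.1 dB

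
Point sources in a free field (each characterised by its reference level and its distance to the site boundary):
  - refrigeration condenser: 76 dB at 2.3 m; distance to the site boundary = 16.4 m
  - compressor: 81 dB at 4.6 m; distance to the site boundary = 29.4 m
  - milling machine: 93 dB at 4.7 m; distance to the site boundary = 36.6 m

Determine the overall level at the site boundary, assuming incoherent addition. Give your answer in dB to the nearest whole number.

Apply inverse-square spreading to bring every level to the receiver, then sum 10^(L/10).
refrigeration condenser: 76 − 20·log₁₀(16.4/2.3) = 76 − 17.06 = 58.94 dB.
compressor: 81 − 20·log₁₀(29.4/4.6) = 81 − 16.11 = 64.89 dB.
milling machine: 93 − 20·log₁₀(36.6/4.7) = 93 − 17.83 = 75.17 dB.
Σ 10^(L/10) = 3.677e+07 → L_total = 10·log₁₀(3.677e+07) = 75.65 dB.

76 dB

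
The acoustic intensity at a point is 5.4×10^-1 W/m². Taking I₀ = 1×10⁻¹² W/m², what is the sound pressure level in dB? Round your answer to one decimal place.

117.3 dB

L = 10·log₁₀(I/I₀) = 10·log₁₀(5.4×10^-1/10⁻¹²) = 10·log₁₀(5.4×10^11).
L = 10·(0.7324 + 11) = 117.32 dB.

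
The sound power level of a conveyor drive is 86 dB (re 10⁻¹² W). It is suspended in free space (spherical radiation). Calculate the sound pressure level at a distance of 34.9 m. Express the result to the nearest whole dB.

Free-field spherical radiation: L_p = L_w − 10·log₁₀(4π·r²), r = 34.9 m.
4π·r² = 1.531e+04 m², 10·log₁₀ of that is 41.849 dB.
L_p = 86 − 41.849 = 44.15 dB.

44 dB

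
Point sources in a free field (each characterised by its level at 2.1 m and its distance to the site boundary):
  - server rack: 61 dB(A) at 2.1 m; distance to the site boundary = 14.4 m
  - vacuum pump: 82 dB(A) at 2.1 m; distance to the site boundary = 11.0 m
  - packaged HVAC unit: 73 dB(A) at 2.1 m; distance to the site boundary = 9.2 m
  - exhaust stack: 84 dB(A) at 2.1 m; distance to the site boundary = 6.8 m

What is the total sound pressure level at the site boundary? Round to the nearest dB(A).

First find each source's level at the receiver (point-source: −20·log₁₀(r/r_ref)), then combine on an intensity basis.
server rack: 61 − 20·log₁₀(14.4/2.1) = 61 − 16.72 = 44.28 dB(A).
vacuum pump: 82 − 20·log₁₀(11.0/2.1) = 82 − 14.38 = 67.62 dB(A).
packaged HVAC unit: 73 − 20·log₁₀(9.2/2.1) = 73 − 12.83 = 60.17 dB(A).
exhaust stack: 84 − 20·log₁₀(6.8/2.1) = 84 − 10.21 = 73.79 dB(A).
Σ 10^(L/10) = 3.080e+07 → L_total = 10·log₁₀(3.080e+07) = 74.89 dB(A).

75 dB(A)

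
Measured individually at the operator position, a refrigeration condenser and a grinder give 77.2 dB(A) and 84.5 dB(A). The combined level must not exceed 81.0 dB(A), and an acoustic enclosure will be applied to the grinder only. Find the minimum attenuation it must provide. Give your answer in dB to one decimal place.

Everything except the grinder sums to 10^(77.2/10) = 5.248e+07 in linear terms, 77.20 dB(A).
To meet 81.0 dB(A) overall, the treated grinder may contribute at most 10^(81.0/10) − 5.248e+07 = 7.341e+07, i.e. 78.66 dB(A).
Required insertion loss = 84.5 − 78.66 = 5.84 dB.

5.8 dB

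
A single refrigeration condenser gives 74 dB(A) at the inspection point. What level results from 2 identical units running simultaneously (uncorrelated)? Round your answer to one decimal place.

77.0 dB(A)

With 2 equal, uncorrelated contributions the intensity is 2× that of one unit, giving a rise of 10·log₁₀ 2.
L_total = 74 + 10·log₁₀(2) = 74 + 3.010 = 77.01 dB(A).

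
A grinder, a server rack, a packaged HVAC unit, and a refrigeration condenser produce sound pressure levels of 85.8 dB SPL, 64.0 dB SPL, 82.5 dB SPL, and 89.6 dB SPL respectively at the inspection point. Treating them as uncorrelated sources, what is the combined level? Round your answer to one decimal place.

91.7 dB SPL

Incoherent sources combine by intensity addition: L_total = 10·log₁₀(Σ 10^(L_i/10)).
Σ 10^(L/10) = 10^(85.8/10) + 10^(64.0/10) + 10^(82.5/10) + 10^(89.6/10) = 1.473e+09.
L_total = 10·log₁₀(1.473e+09) = 91.68 dB SPL.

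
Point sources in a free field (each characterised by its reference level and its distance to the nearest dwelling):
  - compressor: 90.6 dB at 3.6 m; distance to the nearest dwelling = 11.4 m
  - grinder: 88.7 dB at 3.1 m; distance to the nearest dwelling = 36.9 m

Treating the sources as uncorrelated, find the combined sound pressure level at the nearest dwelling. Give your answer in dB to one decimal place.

Propagate each source to the receiver with L = L_ref − 20·log₁₀(r/r_ref), then add intensities.
compressor: 90.6 − 20·log₁₀(11.4/3.6) = 90.6 − 10.01 = 80.59 dB.
grinder: 88.7 − 20·log₁₀(36.9/3.1) = 88.7 − 21.51 = 67.19 dB.
Σ 10^(L/10) = 1.197e+08 → L_total = 10·log₁₀(1.197e+08) = 80.78 dB.

80.8 dB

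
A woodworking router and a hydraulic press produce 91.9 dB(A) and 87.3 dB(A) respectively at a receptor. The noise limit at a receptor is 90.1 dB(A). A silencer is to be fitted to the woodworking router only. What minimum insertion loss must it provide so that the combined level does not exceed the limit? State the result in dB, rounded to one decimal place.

5.0 dB

Fixed contribution from the other source: Σ 10^(L/10) = 10^(87.3/10) = 5.370e+08 (87.30 dB(A)).
To meet 90.1 dB(A) overall, the treated woodworking router may contribute at most 10^(90.1/10) − 5.370e+08 = 4.863e+08, i.e. 86.87 dB(A).
So the woodworking router must be reduced from 91.9 to 86.87 dB(A): IL = 5.03 dB.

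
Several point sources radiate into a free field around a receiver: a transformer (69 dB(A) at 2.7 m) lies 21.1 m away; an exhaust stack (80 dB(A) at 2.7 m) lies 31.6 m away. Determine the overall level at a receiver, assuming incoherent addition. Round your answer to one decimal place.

Propagate each source to the receiver with L = L_ref − 20·log₁₀(r/r_ref), then add intensities.
transformer: 69 − 20·log₁₀(21.1/2.7) = 69 − 17.86 = 51.14 dB(A).
exhaust stack: 80 − 20·log₁₀(31.6/2.7) = 80 − 21.37 = 58.63 dB(A).
Σ 10^(L/10) = 8.601e+05 → L_total = 10·log₁₀(8.601e+05) = 59.35 dB(A).

59.3 dB(A)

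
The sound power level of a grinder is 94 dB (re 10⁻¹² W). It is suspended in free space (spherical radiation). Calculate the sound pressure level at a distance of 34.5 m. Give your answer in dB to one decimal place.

The power spreads over a sphere of area 4π·r², so L_p = L_w − 10·log₁₀(4π·r²).
4π·r² = 1.496e+04 m², 10·log₁₀ of that is 41.748 dB.
L_p = 94 − 41.748 = 52.25 dB.

52.3 dB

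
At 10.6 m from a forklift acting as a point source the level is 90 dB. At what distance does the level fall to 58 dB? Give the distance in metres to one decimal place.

For a point source L₁ − L₂ = 20·log₁₀(r₂/r₁), so r₂ = r₁·10^((L₁−L₂)/20).
r₂ = 10.6·10^((90−58)/20) = 10.6·10^(32.0/20) = 421.99 m.

422.0 m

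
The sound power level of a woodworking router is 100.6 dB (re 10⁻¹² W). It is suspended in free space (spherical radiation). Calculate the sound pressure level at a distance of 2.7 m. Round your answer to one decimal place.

Free-field spherical radiation: L_p = L_w − 10·log₁₀(4π·r²), r = 2.7 m.
4π·r² = 91.61 m², 10·log₁₀ of that is 19.619 dB.
L_p = 100.6 − 19.619 = 80.98 dB.

81.0 dB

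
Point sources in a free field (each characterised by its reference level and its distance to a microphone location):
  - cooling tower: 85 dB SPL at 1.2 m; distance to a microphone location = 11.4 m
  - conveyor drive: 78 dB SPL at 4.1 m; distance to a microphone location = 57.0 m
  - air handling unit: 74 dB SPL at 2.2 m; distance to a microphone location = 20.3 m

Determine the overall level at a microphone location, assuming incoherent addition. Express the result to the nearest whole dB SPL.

First find each source's level at the receiver (point-source: −20·log₁₀(r/r_ref)), then combine on an intensity basis.
cooling tower: 85 − 20·log₁₀(11.4/1.2) = 85 − 19.55 = 65.45 dB SPL.
conveyor drive: 78 − 20·log₁₀(57.0/4.1) = 78 − 22.86 = 55.14 dB SPL.
air handling unit: 74 − 20·log₁₀(20.3/2.2) = 74 − 19.30 = 54.70 dB SPL.
Σ 10^(L/10) = 4.125e+06 → L_total = 10·log₁₀(4.125e+06) = 66.15 dB SPL.

66 dB SPL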